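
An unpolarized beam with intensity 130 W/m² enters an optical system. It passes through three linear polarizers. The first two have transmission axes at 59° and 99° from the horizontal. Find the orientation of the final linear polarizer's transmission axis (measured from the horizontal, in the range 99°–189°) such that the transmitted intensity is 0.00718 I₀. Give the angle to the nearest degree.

θ ≈ 180°

Unpolarized light through the first polarizer → I₁ = ½ I₀, now polarized at 59°.
I₂ = I₁ cos²(99° − 59°) = 0.5 I₀ · cos²(40°) = 0.2934 I₀.
Need I₃/I₀ = 0.00718, so cos²(θ − 99°) = 0.00718 / 0.2934 = 0.02447.
θ − 99° = arccos(√0.02447) = 81.0°, giving θ ≈ 99 + 81.0 = 180.0°.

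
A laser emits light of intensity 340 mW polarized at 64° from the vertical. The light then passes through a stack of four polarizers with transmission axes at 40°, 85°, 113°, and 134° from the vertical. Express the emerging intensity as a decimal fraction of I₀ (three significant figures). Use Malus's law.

By Malus's law, I₁ = 340 mW · cos²(24°) = 283.8 mW.
I₂ = I₁ · cos²(45°) = 283.8 · 0.5 = 141.9 mW.
I₃ = I₂ · cos²(28°) = 141.9 · 0.7796 = 110.6 mW.
I₄ = I₃ · cos²(21°) = 110.6 · 0.8716 = 96.4 mW.
Transmitted fraction = 0.2835.

I/I₀ ≈ 0.284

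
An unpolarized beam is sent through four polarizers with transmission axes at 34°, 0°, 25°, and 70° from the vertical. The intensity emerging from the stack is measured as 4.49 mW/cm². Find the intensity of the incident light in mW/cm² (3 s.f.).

I₀ ≈ 31.8 mW/cm²

Unpolarized light through the first polarizer → I₁ = ½ I₀, now polarized at 34°.
I₂ = I₁ cos²(0° − 34°) = 0.5 I₀ · cos²(34°) = 0.3437 I₀.
I₃ = I₂ cos²(25° − 0°) = 0.3437 I₀ · cos²(25°) = 0.2823 I₀.
I₄ = I₃ cos²(70° − 25°) = 0.2823 I₀ · cos²(45°) = 0.1411 I₀.
So 4.49 mW/cm² = 0.1411 I₀, giving I₀ = 4.49/0.1411 = 31.81 mW/cm².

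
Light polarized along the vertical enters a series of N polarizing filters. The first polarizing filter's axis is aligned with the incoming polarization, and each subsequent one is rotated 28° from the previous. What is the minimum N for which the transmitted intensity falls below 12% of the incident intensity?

N = 10

First polarizer is aligned with the polarization: full transmission.
Each further stage multiplies by cos²(28°) = 0.7796.
After N polarizers: T = 0.7796^(N−1). Require T < 0.12 ⇒ N−1 > ln(0.12)/ln(0.7796) = 8.52, so N−1 ≥ 9 and N = 10.
Check: N=10 gives T = 0.1064 < 0.12; N=9 gives T = 0.1364.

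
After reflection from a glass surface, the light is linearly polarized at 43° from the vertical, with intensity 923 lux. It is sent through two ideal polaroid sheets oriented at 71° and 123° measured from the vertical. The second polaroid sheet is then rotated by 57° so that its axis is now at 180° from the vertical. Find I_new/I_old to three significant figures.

Before rotation:
I₁ = I₀ cos²(71° − 43°) = I₀ cos²(28°) = 0.7796 I₀.
I₂ = I₁ cos²(123° − 71°) = 0.7796 I₀ · cos²(52°) = 0.2955 I₀.
After rotation:
I₁ = I₀ cos²(71° − 43°) = I₀ cos²(28°) = 0.7796 I₀.
Angle between axes 1 and 2: 71°. I₂ = 0.7796 I₀ · cos²(71°) = 0.08263 I₀.
Ratio = 0.08263 / 0.2955 = 0.2796.

I_new/I_old ≈ 0.280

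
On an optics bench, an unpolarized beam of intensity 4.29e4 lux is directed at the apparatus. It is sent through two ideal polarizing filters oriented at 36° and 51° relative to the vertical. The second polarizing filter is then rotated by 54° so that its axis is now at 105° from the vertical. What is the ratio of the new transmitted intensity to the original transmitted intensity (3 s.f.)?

I_new/I_old ≈ 0.138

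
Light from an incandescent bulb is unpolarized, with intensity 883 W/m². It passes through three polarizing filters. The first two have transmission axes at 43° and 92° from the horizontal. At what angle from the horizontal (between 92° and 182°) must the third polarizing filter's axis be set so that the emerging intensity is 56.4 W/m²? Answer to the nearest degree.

Unpolarized light through the first polarizer → I₁ = ½ I₀, now polarized at 43°.
I₂ = I₁ cos²(92° − 43°) = 0.5 I₀ · cos²(49°) = 0.2152 I₀.
Target fraction: 56.4 / 883 W/m² = 0.06387 of I₀.
Need I₃/I₀ = 0.06387, so cos²(θ − 92°) = 0.06387 / 0.2152 = 0.2968.
θ − 92° = arccos(√0.2968) = 57.0°, giving θ ≈ 92 + 57.0 = 149.0°.

θ ≈ 149°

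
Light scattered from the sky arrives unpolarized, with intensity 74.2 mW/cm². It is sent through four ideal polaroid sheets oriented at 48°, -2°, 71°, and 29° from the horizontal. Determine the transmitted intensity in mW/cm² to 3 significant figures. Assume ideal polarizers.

Unpolarized light through the first polarizer → I₁ = 74.2 mW/cm²/2 = 37.1 mW/cm², polarized at 48°.
I₂ = I₁ · cos²(50°) = 37.1 · 0.4132 = 15.33 mW/cm².
I₃ = I₂ · cos²(73°) = 15.33 · 0.08548 = 1.31 mW/cm².
I₄ = I₃ · cos²(42°) = 1.31 · 0.5523 = 0.7236 mW/cm².

I ≈ 0.724 mW/cm²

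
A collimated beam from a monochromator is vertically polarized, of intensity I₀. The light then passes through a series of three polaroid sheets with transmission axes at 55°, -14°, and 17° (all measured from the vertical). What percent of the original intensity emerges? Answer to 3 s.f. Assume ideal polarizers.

≈ 3.10%

I₁ = I₀ cos²(55° − 0°) = I₀ cos²(55°) = 0.329 I₀.
I₂ = I₁ cos²(-14° − 55°) = 0.329 I₀ · cos²(69°) = 0.04225 I₀.
I₃ = I₂ cos²(17° + 14°) = 0.04225 I₀ · cos²(31°) = 0.03104 I₀.
That is 3.104% of the incident intensity.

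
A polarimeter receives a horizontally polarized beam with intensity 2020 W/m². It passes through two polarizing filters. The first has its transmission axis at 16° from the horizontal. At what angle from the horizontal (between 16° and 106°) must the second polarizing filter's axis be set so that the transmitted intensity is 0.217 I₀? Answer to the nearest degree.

θ ≈ 77°

By Malus's law, I₁ = I₀ cos²(16° − 0°) = I₀ cos²(16°) = 0.924 I₀.
Need I₂/I₀ = 0.217, so cos²(θ − 16°) = 0.217 / 0.924 = 0.2348.
θ − 16° = arccos(√0.2348) = 61.0°, giving θ ≈ 16 + 61.0 = 77.0°.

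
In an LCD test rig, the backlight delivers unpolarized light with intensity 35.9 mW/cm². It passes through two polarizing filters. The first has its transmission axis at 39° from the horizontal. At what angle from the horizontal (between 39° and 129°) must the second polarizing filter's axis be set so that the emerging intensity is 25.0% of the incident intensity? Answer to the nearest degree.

θ ≈ 84°

Unpolarized light through the first polarizer → I₁ = ½ I₀, now polarized at 39°.
Need I₂/I₀ = 0.25, so cos²(θ − 39°) = 0.25 / 0.5 = 0.5.
θ − 39° = arccos(√0.5) = 45.0°, giving θ ≈ 39 + 45.0 = 84.0°.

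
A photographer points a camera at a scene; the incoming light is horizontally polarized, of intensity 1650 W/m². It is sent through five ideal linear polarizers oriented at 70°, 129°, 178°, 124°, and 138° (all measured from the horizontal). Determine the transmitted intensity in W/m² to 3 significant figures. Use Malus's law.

I ≈ 7.17 W/m²

By Malus's law, I₁ = 1650 W/m² · cos²(70°) = 193 W/m².
I₂ = I₁ · cos²(59°) = 193 · 0.2653 = 51.2 W/m².
I₃ = I₂ · cos²(49°) = 51.2 · 0.4304 = 22.04 W/m².
I₄ = I₃ · cos²(54°) = 22.04 · 0.3455 = 7.614 W/m².
I₅ = I₄ · cos²(14°) = 7.614 · 0.9415 = 7.168 W/m².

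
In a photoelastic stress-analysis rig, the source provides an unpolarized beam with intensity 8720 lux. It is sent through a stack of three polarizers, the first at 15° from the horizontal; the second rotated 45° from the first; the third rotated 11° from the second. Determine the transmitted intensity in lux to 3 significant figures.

Unpolarized light through the first polarizer → I₁ = 8720 lux/2 = 4360 lux, polarized at 15°.
I₂ = I₁ · cos²(45°) = 4360 · 0.5 = 2180 lux.
I₃ = I₂ · cos²(11°) = 2180 · 0.9636 = 2101 lux.

I ≈ 2100 lux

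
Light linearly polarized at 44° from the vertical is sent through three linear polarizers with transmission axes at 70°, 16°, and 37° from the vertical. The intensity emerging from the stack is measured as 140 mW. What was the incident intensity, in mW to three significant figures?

I₁ = I₀ cos²(70° − 44°) = I₀ cos²(26°) = 0.8078 I₀.
I₂ = I₁ cos²(16° − 70°) = 0.8078 I₀ · cos²(54°) = 0.2791 I₀.
I₃ = I₂ cos²(37° − 16°) = 0.2791 I₀ · cos²(21°) = 0.2433 I₀.
So 140 mW = 0.2433 I₀, giving I₀ = 140/0.2433 = 575.5 mW.

I₀ ≈ 576 mW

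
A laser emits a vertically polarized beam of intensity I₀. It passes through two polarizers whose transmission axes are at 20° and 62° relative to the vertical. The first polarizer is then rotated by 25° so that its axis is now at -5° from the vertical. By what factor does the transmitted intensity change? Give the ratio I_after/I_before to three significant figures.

I_new/I_old ≈ 0.311

Before rotation:
By Malus's law, I₁ = I₀ cos²(20° − 0°) = I₀ cos²(20°) = 0.883 I₀.
I₂ = I₁ cos²(62° − 20°) = 0.883 I₀ · cos²(42°) = 0.4877 I₀.
After rotation:
I₁ = I₀ cos²(-5° − 0°) = I₀ cos²(5°) = 0.9924 I₀.
I₂ = I₁ cos²(62° + 5°) = 0.9924 I₀ · cos²(67°) = 0.1515 I₀.
Ratio = 0.1515 / 0.4877 = 0.3107.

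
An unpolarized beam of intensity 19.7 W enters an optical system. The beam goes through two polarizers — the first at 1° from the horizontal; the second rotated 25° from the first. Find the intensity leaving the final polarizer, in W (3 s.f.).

I ≈ 8.09 W

Unpolarized light through the first polarizer → I₁ = 19.7 W/2 = 9.85 W, polarized at 1°.
I₂ = I₁ · cos²(25°) = 9.85 · 0.8214 = 8.091 W.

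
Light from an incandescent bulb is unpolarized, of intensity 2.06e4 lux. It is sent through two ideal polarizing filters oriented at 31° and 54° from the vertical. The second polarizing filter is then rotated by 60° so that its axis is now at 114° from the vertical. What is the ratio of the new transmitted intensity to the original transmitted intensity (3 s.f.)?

I_new/I_old ≈ 0.0175

Before rotation:
Unpolarized light through the first polarizer → I₁ = ½ I₀, now polarized at 31°.
I₂ = I₁ cos²(54° − 31°) = 0.5 I₀ · cos²(23°) = 0.4237 I₀.
After rotation:
Unpolarized light through the first polarizer → I₁ = ½ I₀, now polarized at 31°.
I₂ = I₁ cos²(114° − 31°) = 0.5 I₀ · cos²(83°) = 0.007426 I₀.
Ratio = 0.007426 / 0.4237 = 0.01753.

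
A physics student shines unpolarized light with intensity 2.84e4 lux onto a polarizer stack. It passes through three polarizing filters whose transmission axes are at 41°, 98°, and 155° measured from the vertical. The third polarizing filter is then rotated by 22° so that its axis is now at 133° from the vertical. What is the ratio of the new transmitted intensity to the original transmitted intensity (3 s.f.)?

I_new/I_old ≈ 2.26

Before rotation:
Unpolarized light through the first polarizer → I₁ = ½ I₀, now polarized at 41°.
I₂ = I₁ cos²(98° − 41°) = 0.5 I₀ · cos²(57°) = 0.1483 I₀.
I₃ = I₂ cos²(155° − 98°) = 0.1483 I₀ · cos²(57°) = 0.044 I₀.
After rotation:
Unpolarized light through the first polarizer → I₁ = ½ I₀, now polarized at 41°.
I₂ = I₁ cos²(98° − 41°) = 0.5 I₀ · cos²(57°) = 0.1483 I₀.
I₃ = I₂ cos²(133° − 98°) = 0.1483 I₀ · cos²(35°) = 0.09952 I₀.
Ratio = 0.09952 / 0.044 = 2.262.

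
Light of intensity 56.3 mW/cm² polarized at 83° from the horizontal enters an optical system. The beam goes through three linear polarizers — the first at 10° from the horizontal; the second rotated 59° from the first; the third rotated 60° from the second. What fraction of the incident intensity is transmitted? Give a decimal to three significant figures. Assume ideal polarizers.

I/I₀ ≈ 0.00567

I₁ = 56.3 mW/cm² · cos²(73°) = 4.813 mW/cm².
I₂ = I₁ · cos²(59°) = 4.813 · 0.2653 = 1.277 mW/cm².
I₃ = I₂ · cos²(60°) = 1.277 · 0.25 = 0.3192 mW/cm².
Transmitted fraction = 0.005669.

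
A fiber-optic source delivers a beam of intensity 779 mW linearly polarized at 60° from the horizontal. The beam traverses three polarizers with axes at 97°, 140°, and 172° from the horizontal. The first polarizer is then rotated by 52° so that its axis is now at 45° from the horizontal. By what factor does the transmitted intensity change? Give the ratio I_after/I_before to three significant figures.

Before rotation:
I₁ = I₀ cos²(97° − 60°) = I₀ cos²(37°) = 0.6378 I₀.
I₂ = I₁ cos²(140° − 97°) = 0.6378 I₀ · cos²(43°) = 0.3412 I₀.
I₃ = I₂ cos²(172° − 140°) = 0.3412 I₀ · cos²(32°) = 0.2454 I₀.
After rotation:
I₁ = I₀ cos²(45° − 60°) = I₀ cos²(15°) = 0.933 I₀.
Angle between axes 1 and 2: 85°. I₂ = 0.933 I₀ · cos²(85°) = 0.007087 I₀.
I₃ = I₂ cos²(172° − 140°) = 0.007087 I₀ · cos²(32°) = 0.005097 I₀.
Ratio = 0.005097 / 0.2454 = 0.02077.

I_new/I_old ≈ 0.0208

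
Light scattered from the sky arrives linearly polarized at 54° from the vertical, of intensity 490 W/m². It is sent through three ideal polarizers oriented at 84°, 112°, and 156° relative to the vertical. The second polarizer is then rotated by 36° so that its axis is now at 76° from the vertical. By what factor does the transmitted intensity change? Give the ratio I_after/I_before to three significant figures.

I_new/I_old ≈ 0.0733

Before rotation:
I₁ = I₀ cos²(84° − 54°) = I₀ cos²(30°) = 0.75 I₀.
I₂ = I₁ cos²(112° − 84°) = 0.75 I₀ · cos²(28°) = 0.5847 I₀.
I₃ = I₂ cos²(156° − 112°) = 0.5847 I₀ · cos²(44°) = 0.3026 I₀.
After rotation:
I₁ = I₀ cos²(84° − 54°) = I₀ cos²(30°) = 0.75 I₀.
I₂ = I₁ cos²(76° − 84°) = 0.75 I₀ · cos²(8°) = 0.7355 I₀.
I₃ = I₂ cos²(156° − 76°) = 0.7355 I₀ · cos²(80°) = 0.02218 I₀.
Ratio = 0.02218 / 0.3026 = 0.0733.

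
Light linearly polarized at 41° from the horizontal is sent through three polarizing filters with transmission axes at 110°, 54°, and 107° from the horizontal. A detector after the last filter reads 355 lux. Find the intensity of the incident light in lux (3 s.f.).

I₀ ≈ 2.44e4 lux

I₁ = I₀ cos²(110° − 41°) = I₀ cos²(69°) = 0.1284 I₀.
I₂ = I₁ cos²(54° − 110°) = 0.1284 I₀ · cos²(56°) = 0.04016 I₀.
I₃ = I₂ cos²(107° − 54°) = 0.04016 I₀ · cos²(53°) = 0.01454 I₀.
So 355 lux = 0.01454 I₀, giving I₀ = 355/0.01454 = 2.441e+04 lux.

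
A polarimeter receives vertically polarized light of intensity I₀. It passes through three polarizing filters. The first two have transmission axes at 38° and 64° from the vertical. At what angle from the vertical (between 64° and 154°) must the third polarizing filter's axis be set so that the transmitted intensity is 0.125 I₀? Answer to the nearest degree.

θ ≈ 124°

I₁ = I₀ cos²(38° − 0°) = I₀ cos²(38°) = 0.621 I₀.
I₂ = I₁ cos²(64° − 38°) = 0.621 I₀ · cos²(26°) = 0.5016 I₀.
Need I₃/I₀ = 0.125, so cos²(θ − 64°) = 0.125 / 0.5016 = 0.2492.
θ − 64° = arccos(√0.2492) = 60.1°, giving θ ≈ 64 + 60.1 = 124.1°.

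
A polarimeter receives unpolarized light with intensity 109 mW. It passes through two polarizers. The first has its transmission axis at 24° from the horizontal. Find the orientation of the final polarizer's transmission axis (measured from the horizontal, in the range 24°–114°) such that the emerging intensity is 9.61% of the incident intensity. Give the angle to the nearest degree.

Unpolarized light through the first polarizer → I₁ = ½ I₀, now polarized at 24°.
Need I₂/I₀ = 0.0961, so cos²(θ − 24°) = 0.0961 / 0.5 = 0.1922.
θ − 24° = arccos(√0.1922) = 64.0°, giving θ ≈ 24 + 64.0 = 88.0°.

θ ≈ 88°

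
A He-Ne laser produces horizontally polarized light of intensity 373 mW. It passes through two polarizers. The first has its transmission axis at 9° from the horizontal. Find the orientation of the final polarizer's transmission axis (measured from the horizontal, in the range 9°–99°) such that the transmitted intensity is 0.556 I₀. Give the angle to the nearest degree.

I₁ = I₀ cos²(9° − 0°) = I₀ cos²(9°) = 0.9755 I₀.
Need I₂/I₀ = 0.556, so cos²(θ − 9°) = 0.556 / 0.9755 = 0.5699.
θ − 9° = arccos(√0.5699) = 41.0°, giving θ ≈ 9 + 41.0 = 50.0°.

θ ≈ 50°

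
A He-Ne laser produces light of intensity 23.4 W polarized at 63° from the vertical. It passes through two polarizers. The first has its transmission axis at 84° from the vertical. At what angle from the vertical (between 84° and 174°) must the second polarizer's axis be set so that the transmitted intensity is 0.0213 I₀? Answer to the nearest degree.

By Malus's law, I₁ = I₀ cos²(84° − 63°) = I₀ cos²(21°) = 0.8716 I₀.
Need I₂/I₀ = 0.0213, so cos²(θ − 84°) = 0.0213 / 0.8716 = 0.02444.
θ − 84° = arccos(√0.02444) = 81.0°, giving θ ≈ 84 + 81.0 = 165.0°.

θ ≈ 165°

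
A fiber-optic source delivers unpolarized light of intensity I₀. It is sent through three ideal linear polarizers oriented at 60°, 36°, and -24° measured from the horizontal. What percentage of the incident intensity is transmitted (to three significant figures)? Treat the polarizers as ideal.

Unpolarized light through the first polarizer → I₁ = ½ I₀, now polarized at 60°.
I₂ = I₁ cos²(36° − 60°) = 0.5 I₀ · cos²(24°) = 0.4173 I₀.
I₃ = I₂ cos²(-24° − 36°) = 0.4173 I₀ · cos²(60°) = 0.1043 I₀.
That is 10.43% of the incident intensity.

≈ 10.4%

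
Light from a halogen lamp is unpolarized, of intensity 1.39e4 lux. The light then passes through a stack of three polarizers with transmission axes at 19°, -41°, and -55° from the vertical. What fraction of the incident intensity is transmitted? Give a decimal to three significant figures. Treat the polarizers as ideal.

I/I₀ ≈ 0.118

Unpolarized light through the first polarizer → I₁ = 1.39e4 lux/2 = 6950 lux, polarized at 19°.
I₂ = I₁ · cos²(60°) = 6950 · 0.25 = 1738 lux.
I₃ = I₂ · cos²(14°) = 1738 · 0.9415 = 1636 lux.
Transmitted fraction = 0.1177.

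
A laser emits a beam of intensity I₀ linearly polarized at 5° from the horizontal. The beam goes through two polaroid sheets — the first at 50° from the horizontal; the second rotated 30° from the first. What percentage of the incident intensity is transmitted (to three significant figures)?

≈ 37.5%

I₁ = I₀ cos²(50° − 5°) = I₀ cos²(45°) = 0.5 I₀.
I₂ = I₁ cos²(30°) = 0.5 · 0.75 I₀ = 0.375 I₀.
That is 37.5% of the incident intensity.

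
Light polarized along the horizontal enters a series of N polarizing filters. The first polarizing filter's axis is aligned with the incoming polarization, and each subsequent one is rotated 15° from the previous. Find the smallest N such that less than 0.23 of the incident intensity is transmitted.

N = 23

First polarizer is aligned with the polarization: full transmission.
Each further stage multiplies by cos²(15°) = 0.933.
After N polarizers: T = 0.933^(N−1). Require T < 0.23 ⇒ N−1 > ln(0.23)/ln(0.933) = 21.20, so N−1 ≥ 22 and N = 23.
Check: N=23 gives T = 0.2175 < 0.23; N=22 gives T = 0.2332.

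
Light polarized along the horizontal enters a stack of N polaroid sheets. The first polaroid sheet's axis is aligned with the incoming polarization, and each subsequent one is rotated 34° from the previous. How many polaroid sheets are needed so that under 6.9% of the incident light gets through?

N = 9

First polarizer is aligned with the polarization: full transmission.
Each further stage multiplies by cos²(34°) = 0.6873.
After N polarizers: T = 0.6873^(N−1). Require T < 0.069 ⇒ N−1 > ln(0.069)/ln(0.6873) = 7.13, so N−1 ≥ 8 and N = 9.
Check: N=9 gives T = 0.0498 < 0.069; N=8 gives T = 0.07245.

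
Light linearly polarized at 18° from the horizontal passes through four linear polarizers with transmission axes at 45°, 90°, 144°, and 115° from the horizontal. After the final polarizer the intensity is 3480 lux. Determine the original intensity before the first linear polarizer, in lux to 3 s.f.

I₀ ≈ 3.32e4 lux

I₁ = I₀ cos²(45° − 18°) = I₀ cos²(27°) = 0.7939 I₀.
I₂ = I₁ cos²(90° − 45°) = 0.7939 I₀ · cos²(45°) = 0.3969 I₀.
I₃ = I₂ cos²(144° − 90°) = 0.3969 I₀ · cos²(54°) = 0.1371 I₀.
I₄ = I₃ cos²(115° − 144°) = 0.1371 I₀ · cos²(29°) = 0.1049 I₀.
So 3480 lux = 0.1049 I₀, giving I₀ = 3480/0.1049 = 3.317e+04 lux.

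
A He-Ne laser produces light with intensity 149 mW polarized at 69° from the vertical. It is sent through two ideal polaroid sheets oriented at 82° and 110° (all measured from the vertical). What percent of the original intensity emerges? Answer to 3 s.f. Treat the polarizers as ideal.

I₁ = 149 mW · cos²(13°) = 141.5 mW.
I₂ = I₁ · cos²(28°) = 141.5 · 0.7796 = 110.3 mW.
That is 74.01% of the incident intensity.

≈ 74.0%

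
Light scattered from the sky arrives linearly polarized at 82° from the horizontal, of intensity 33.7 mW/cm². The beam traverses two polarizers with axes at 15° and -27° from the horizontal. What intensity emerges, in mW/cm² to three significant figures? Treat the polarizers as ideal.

I ≈ 2.84 mW/cm²

I₁ = 33.7 mW/cm² · cos²(67°) = 5.145 mW/cm².
I₂ = I₁ · cos²(42°) = 5.145 · 0.5523 = 2.841 mW/cm².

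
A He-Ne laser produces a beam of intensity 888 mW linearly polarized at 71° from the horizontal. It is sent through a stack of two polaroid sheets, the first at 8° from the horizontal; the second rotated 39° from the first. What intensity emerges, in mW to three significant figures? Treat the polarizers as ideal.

I ≈ 111 mW

I₁ = 888 mW · cos²(63°) = 183 mW.
I₂ = I₁ · cos²(39°) = 183 · 0.604 = 110.5 mW.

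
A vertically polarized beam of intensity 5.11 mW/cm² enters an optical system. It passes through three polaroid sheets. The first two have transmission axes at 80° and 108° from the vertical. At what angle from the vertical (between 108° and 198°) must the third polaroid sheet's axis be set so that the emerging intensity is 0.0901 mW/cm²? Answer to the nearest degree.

I₁ = I₀ cos²(80° − 0°) = I₀ cos²(80°) = 0.03015 I₀.
I₂ = I₁ cos²(108° − 80°) = 0.03015 I₀ · cos²(28°) = 0.02351 I₀.
Target fraction: 0.0901 / 5.11 mW/cm² = 0.01763 of I₀.
Need I₃/I₀ = 0.01763, so cos²(θ − 108°) = 0.01763 / 0.02351 = 0.7501.
θ − 108° = arccos(√0.7501) = 30.0°, giving θ ≈ 108 + 30.0 = 138.0°.

θ ≈ 138°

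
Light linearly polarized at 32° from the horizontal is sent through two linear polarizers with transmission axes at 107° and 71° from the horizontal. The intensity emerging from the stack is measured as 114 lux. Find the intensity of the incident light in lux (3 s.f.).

By Malus's law, I₁ = I₀ cos²(107° − 32°) = I₀ cos²(75°) = 0.06699 I₀.
I₂ = I₁ cos²(71° − 107°) = 0.06699 I₀ · cos²(36°) = 0.04384 I₀.
So 114 lux = 0.04384 I₀, giving I₀ = 114/0.04384 = 2600 lux.

I₀ ≈ 2600 lux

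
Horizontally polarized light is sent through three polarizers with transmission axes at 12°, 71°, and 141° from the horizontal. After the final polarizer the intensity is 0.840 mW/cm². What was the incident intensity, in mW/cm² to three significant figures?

By Malus's law, I₁ = I₀ cos²(12° − 0°) = I₀ cos²(12°) = 0.9568 I₀.
I₂ = I₁ cos²(71° − 12°) = 0.9568 I₀ · cos²(59°) = 0.2538 I₀.
I₃ = I₂ cos²(141° − 71°) = 0.2538 I₀ · cos²(70°) = 0.02969 I₀.
So 0.840 mW/cm² = 0.02969 I₀, giving I₀ = 0.840/0.02969 = 28.29 mW/cm².

I₀ ≈ 28.3 mW/cm²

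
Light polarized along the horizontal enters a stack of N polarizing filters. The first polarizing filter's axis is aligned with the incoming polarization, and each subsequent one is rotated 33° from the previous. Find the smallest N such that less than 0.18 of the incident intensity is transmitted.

First polarizer is aligned with the polarization: full transmission.
Each further stage multiplies by cos²(33°) = 0.7034.
After N polarizers: T = 0.7034^(N−1). Require T < 0.18 ⇒ N−1 > ln(0.18)/ln(0.7034) = 4.87, so N−1 ≥ 5 and N = 6.
Check: N=6 gives T = 0.1722 < 0.18; N=5 gives T = 0.2448.

N = 6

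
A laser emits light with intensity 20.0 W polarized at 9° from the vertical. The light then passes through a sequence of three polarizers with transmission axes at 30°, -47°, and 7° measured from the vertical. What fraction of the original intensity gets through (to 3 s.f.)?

By Malus's law, I₁ = 20.0 W · cos²(21°) = 17.43 W.
I₂ = I₁ · cos²(77°) = 17.43 · 0.0506 = 0.8821 W.
I₃ = I₂ · cos²(54°) = 0.8821 · 0.3455 = 0.3048 W.
Transmitted fraction = 0.01524.

I/I₀ ≈ 0.0152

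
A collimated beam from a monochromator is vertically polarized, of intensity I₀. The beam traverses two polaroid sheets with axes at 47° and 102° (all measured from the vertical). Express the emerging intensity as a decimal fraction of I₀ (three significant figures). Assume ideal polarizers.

≈ 0.153 I₀

I₁ = I₀ cos²(47° − 0°) = I₀ cos²(47°) = 0.4651 I₀.
I₂ = I₁ cos²(102° − 47°) = 0.4651 I₀ · cos²(55°) = 0.153 I₀.
Transmitted fraction = 0.153.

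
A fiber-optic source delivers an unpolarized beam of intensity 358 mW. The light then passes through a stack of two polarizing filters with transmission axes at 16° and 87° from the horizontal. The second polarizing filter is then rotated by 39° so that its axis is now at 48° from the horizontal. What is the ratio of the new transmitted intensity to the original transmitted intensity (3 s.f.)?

Before rotation:
Unpolarized light through the first polarizer → I₁ = ½ I₀, now polarized at 16°.
I₂ = I₁ cos²(87° − 16°) = 0.5 I₀ · cos²(71°) = 0.053 I₀.
After rotation:
Unpolarized light through the first polarizer → I₁ = ½ I₀, now polarized at 16°.
I₂ = I₁ cos²(48° − 16°) = 0.5 I₀ · cos²(32°) = 0.3596 I₀.
Ratio = 0.3596 / 0.053 = 6.785.

I_new/I_old ≈ 6.79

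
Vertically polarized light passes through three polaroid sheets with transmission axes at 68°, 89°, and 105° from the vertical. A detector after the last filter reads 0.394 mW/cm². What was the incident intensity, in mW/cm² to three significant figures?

I₀ ≈ 3.49 mW/cm²

I₁ = I₀ cos²(68° − 0°) = I₀ cos²(68°) = 0.1403 I₀.
I₂ = I₁ cos²(89° − 68°) = 0.1403 I₀ · cos²(21°) = 0.1223 I₀.
I₃ = I₂ cos²(105° − 89°) = 0.1223 I₀ · cos²(16°) = 0.113 I₀.
So 0.394 mW/cm² = 0.113 I₀, giving I₀ = 0.394/0.113 = 3.486 mW/cm².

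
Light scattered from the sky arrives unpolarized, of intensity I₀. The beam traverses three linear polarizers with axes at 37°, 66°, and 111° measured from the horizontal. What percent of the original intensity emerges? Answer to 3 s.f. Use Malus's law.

≈ 19.1%

Unpolarized light through the first polarizer → I₁ = ½ I₀, now polarized at 37°.
I₂ = I₁ cos²(66° − 37°) = 0.5 I₀ · cos²(29°) = 0.3825 I₀.
I₃ = I₂ cos²(111° − 66°) = 0.3825 I₀ · cos²(45°) = 0.1912 I₀.
That is 19.12% of the incident intensity.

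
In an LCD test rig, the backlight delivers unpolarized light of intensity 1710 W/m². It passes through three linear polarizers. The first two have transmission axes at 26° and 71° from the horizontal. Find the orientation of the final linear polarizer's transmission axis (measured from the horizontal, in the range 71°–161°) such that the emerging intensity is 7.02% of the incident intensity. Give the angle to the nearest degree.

θ ≈ 129°

Unpolarized light through the first polarizer → I₁ = ½ I₀, now polarized at 26°.
I₂ = I₁ cos²(71° − 26°) = 0.5 I₀ · cos²(45°) = 0.25 I₀.
Need I₃/I₀ = 0.0702, so cos²(θ − 71°) = 0.0702 / 0.25 = 0.2808.
θ − 71° = arccos(√0.2808) = 58.0°, giving θ ≈ 71 + 58.0 = 129.0°.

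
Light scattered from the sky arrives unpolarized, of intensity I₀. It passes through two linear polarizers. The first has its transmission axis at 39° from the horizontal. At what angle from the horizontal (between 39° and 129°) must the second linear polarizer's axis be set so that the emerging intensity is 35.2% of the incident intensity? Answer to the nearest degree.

Unpolarized light through the first polarizer → I₁ = ½ I₀, now polarized at 39°.
Need I₂/I₀ = 0.352, so cos²(θ − 39°) = 0.352 / 0.5 = 0.704.
θ − 39° = arccos(√0.704) = 33.0°, giving θ ≈ 39 + 33.0 = 72.0°.

θ ≈ 72°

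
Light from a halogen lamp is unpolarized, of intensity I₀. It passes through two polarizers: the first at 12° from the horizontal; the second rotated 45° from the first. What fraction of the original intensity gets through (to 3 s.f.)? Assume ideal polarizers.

Unpolarized light through the first polarizer → I₁ = ½ I₀, now polarized at 12°.
I₂ = I₁ cos²(45°) = 0.5 · 0.5 I₀ = 0.25 I₀.
Transmitted fraction = 0.25.

≈ 0.250 I₀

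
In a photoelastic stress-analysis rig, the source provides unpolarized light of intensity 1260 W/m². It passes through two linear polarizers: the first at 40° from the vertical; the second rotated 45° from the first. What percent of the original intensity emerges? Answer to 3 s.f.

Unpolarized light through the first polarizer → I₁ = 1260 W/m²/2 = 630 W/m², polarized at 40°.
I₂ = I₁ · cos²(45°) = 630 · 0.5 = 315 W/m².
That is 25% of the incident intensity.

≈ 25.0%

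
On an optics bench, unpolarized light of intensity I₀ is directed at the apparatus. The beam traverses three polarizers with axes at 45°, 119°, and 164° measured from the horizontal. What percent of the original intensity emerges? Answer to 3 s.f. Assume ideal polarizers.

Unpolarized light through the first polarizer → I₁ = ½ I₀, now polarized at 45°.
I₂ = I₁ cos²(119° − 45°) = 0.5 I₀ · cos²(74°) = 0.03799 I₀.
I₃ = I₂ cos²(164° − 119°) = 0.03799 I₀ · cos²(45°) = 0.01899 I₀.
That is 1.899% of the incident intensity.

≈ 1.90%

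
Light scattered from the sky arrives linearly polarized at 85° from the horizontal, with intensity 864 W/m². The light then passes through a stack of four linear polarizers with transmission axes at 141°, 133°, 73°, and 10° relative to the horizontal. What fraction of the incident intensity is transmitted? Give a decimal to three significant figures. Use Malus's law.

I/I₀ ≈ 0.0158

By Malus's law, I₁ = 864 W/m² · cos²(56°) = 270.2 W/m².
I₂ = I₁ · cos²(8°) = 270.2 · 0.9806 = 264.9 W/m².
I₃ = I₂ · cos²(60°) = 264.9 · 0.25 = 66.23 W/m².
I₄ = I₃ · cos²(63°) = 66.23 · 0.2061 = 13.65 W/m².
Transmitted fraction = 0.0158.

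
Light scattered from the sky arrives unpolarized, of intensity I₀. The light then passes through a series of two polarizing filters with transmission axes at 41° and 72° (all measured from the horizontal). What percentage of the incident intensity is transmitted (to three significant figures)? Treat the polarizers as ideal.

≈ 36.7%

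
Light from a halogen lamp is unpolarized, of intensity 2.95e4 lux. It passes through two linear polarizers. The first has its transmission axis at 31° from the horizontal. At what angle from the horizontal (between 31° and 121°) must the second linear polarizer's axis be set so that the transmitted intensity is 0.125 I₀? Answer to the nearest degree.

θ ≈ 91°

Unpolarized light through the first polarizer → I₁ = ½ I₀, now polarized at 31°.
Need I₂/I₀ = 0.125, so cos²(θ − 31°) = 0.125 / 0.5 = 0.25.
θ − 31° = arccos(√0.25) = 60.0°, giving θ ≈ 31 + 60.0 = 91.0°.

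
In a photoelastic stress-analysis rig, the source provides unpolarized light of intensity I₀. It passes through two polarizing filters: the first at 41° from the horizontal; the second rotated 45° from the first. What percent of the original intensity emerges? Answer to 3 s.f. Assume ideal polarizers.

≈ 25.0%

Unpolarized light through the first polarizer → I₁ = ½ I₀, now polarized at 41°.
I₂ = I₁ cos²(45°) = 0.5 · 0.5 I₀ = 0.25 I₀.
That is 25% of the incident intensity.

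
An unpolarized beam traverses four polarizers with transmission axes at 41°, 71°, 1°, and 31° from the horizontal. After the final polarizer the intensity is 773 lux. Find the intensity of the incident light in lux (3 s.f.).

I₀ ≈ 2.35e4 lux

Unpolarized light through the first polarizer → I₁ = ½ I₀, now polarized at 41°.
I₂ = I₁ cos²(71° − 41°) = 0.5 I₀ · cos²(30°) = 0.375 I₀.
I₃ = I₂ cos²(1° − 71°) = 0.375 I₀ · cos²(70°) = 0.04387 I₀.
I₄ = I₃ cos²(31° − 1°) = 0.04387 I₀ · cos²(30°) = 0.0329 I₀.
So 773 lux = 0.0329 I₀, giving I₀ = 773/0.0329 = 2.35e+04 lux.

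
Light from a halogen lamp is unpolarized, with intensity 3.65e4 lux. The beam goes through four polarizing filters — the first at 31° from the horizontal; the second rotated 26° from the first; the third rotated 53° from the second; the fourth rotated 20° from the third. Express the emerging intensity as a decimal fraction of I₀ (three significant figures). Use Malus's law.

Unpolarized light through the first polarizer → I₁ = 3.65e4 lux/2 = 1.825e+04 lux, polarized at 31°.
I₂ = I₁ · cos²(26°) = 1.825e+04 · 0.8078 = 1.474e+04 lux.
I₃ = I₂ · cos²(53°) = 1.474e+04 · 0.3622 = 5340 lux.
I₄ = I₃ · cos²(20°) = 5340 · 0.883 = 4715 lux.
Transmitted fraction = 0.1292.

I/I₀ ≈ 0.129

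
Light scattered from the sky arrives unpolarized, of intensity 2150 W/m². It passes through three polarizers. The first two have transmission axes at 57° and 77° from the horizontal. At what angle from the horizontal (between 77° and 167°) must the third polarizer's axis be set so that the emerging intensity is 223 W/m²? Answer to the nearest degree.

θ ≈ 138°

Unpolarized light through the first polarizer → I₁ = ½ I₀, now polarized at 57°.
I₂ = I₁ cos²(77° − 57°) = 0.5 I₀ · cos²(20°) = 0.4415 I₀.
Target fraction: 223 / 2150 W/m² = 0.1037 of I₀.
Need I₃/I₀ = 0.1037, so cos²(θ − 77°) = 0.1037 / 0.4415 = 0.2349.
θ − 77° = arccos(√0.2349) = 61.0°, giving θ ≈ 77 + 61.0 = 138.0°.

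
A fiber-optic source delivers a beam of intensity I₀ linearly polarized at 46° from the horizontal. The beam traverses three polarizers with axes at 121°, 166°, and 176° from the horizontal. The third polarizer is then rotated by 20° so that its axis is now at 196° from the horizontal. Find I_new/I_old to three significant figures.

Before rotation:
I₁ = I₀ cos²(121° − 46°) = I₀ cos²(75°) = 0.06699 I₀.
I₂ = I₁ cos²(166° − 121°) = 0.06699 I₀ · cos²(45°) = 0.03349 I₀.
I₃ = I₂ cos²(176° − 166°) = 0.03349 I₀ · cos²(10°) = 0.03248 I₀.
After rotation:
I₁ = I₀ cos²(121° − 46°) = I₀ cos²(75°) = 0.06699 I₀.
I₂ = I₁ cos²(166° − 121°) = 0.06699 I₀ · cos²(45°) = 0.03349 I₀.
I₃ = I₂ cos²(196° − 166°) = 0.03349 I₀ · cos²(30°) = 0.02512 I₀.
Ratio = 0.02512 / 0.03248 = 0.7733.

I_new/I_old ≈ 0.773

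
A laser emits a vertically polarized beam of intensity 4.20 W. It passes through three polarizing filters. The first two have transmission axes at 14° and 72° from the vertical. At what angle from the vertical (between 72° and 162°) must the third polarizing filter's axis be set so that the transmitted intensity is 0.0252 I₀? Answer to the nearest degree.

θ ≈ 144°

I₁ = I₀ cos²(14° − 0°) = I₀ cos²(14°) = 0.9415 I₀.
I₂ = I₁ cos²(72° − 14°) = 0.9415 I₀ · cos²(58°) = 0.2644 I₀.
Need I₃/I₀ = 0.0252, so cos²(θ − 72°) = 0.0252 / 0.2644 = 0.09532.
θ − 72° = arccos(√0.09532) = 72.0°, giving θ ≈ 72 + 72.0 = 144.0°.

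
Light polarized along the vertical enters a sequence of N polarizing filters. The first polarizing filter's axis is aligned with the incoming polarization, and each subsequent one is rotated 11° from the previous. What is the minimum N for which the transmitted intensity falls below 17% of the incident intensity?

First polarizer is aligned with the polarization: full transmission.
Each further stage multiplies by cos²(11°) = 0.9636.
After N polarizers: T = 0.9636^(N−1). Require T < 0.17 ⇒ N−1 > ln(0.17)/ln(0.9636) = 47.78, so N−1 ≥ 48 and N = 49.
Check: N=49 gives T = 0.1686 < 0.17; N=48 gives T = 0.175.

N = 49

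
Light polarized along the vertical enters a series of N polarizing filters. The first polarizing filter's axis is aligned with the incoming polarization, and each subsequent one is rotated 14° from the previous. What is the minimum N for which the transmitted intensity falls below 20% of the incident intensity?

N = 28

First polarizer is aligned with the polarization: full transmission.
Each further stage multiplies by cos²(14°) = 0.9415.
After N polarizers: T = 0.9415^(N−1). Require T < 0.20 ⇒ N−1 > ln(0.20)/ln(0.9415) = 26.69, so N−1 ≥ 27 and N = 28.
Check: N=28 gives T = 0.1963 < 0.20; N=27 gives T = 0.2085.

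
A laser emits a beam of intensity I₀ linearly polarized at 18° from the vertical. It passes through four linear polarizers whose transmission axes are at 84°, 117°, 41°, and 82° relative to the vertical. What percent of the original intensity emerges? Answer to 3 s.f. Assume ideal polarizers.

≈ 0.388%

I₁ = I₀ cos²(84° − 18°) = I₀ cos²(66°) = 0.1654 I₀.
I₂ = I₁ cos²(117° − 84°) = 0.1654 I₀ · cos²(33°) = 0.1164 I₀.
I₃ = I₂ cos²(41° − 117°) = 0.1164 I₀ · cos²(76°) = 0.00681 I₀.
I₄ = I₃ cos²(82° − 41°) = 0.00681 I₀ · cos²(41°) = 0.003879 I₀.
That is 0.3879% of the incident intensity.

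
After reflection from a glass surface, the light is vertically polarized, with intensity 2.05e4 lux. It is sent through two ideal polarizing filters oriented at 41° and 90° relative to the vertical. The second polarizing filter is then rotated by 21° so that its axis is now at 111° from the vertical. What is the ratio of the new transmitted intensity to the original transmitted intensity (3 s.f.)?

Before rotation:
By Malus's law, I₁ = I₀ cos²(41° − 0°) = I₀ cos²(41°) = 0.5696 I₀.
I₂ = I₁ cos²(90° − 41°) = 0.5696 I₀ · cos²(49°) = 0.2452 I₀.
After rotation:
I₁ = I₀ cos²(41° − 0°) = I₀ cos²(41°) = 0.5696 I₀.
I₂ = I₁ cos²(111° − 41°) = 0.5696 I₀ · cos²(70°) = 0.06663 I₀.
Ratio = 0.06663 / 0.2452 = 0.2718.

I_new/I_old ≈ 0.272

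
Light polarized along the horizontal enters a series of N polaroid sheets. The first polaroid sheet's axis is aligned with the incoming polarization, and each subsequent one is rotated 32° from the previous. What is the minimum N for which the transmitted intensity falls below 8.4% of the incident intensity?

N = 9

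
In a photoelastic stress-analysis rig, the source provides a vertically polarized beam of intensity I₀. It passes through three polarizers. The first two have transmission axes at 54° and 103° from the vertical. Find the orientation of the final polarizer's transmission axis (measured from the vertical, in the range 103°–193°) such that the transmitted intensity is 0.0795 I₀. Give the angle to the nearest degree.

θ ≈ 146°

By Malus's law, I₁ = I₀ cos²(54° − 0°) = I₀ cos²(54°) = 0.3455 I₀.
I₂ = I₁ cos²(103° − 54°) = 0.3455 I₀ · cos²(49°) = 0.1487 I₀.
Need I₃/I₀ = 0.0795, so cos²(θ − 103°) = 0.0795 / 0.1487 = 0.5346.
θ − 103° = arccos(√0.5346) = 43.0°, giving θ ≈ 103 + 43.0 = 146.0°.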